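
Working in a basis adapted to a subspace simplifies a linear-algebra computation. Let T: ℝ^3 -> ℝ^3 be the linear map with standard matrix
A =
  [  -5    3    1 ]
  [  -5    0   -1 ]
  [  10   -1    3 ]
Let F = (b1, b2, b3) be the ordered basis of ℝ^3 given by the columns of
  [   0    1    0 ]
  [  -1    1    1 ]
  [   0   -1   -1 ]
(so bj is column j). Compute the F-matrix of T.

The j-th column of [T]_F is [T(bj)]_F.
T(b1) = A b1 = <-3, 0, 1> = -b1 - 3b2 + 2b3, so column 1 is <-1, -3, 2>.
Repeating for b2, b3 and assembling the columns gives [[-1, -2, 3], [-3, -3, 2], [2, -3, 2]].

[[-1, -2, 3], [-3, -3, 2], [2, -3, 2]]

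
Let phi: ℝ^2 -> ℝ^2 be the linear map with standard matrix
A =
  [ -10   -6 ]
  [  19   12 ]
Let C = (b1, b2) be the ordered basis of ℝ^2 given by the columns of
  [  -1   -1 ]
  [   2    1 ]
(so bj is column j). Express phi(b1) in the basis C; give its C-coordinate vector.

Column 1 of [phi]_C is the C-coordinate vector of phi(b1).
In standard coordinates phi(b1) = A b1 = <-2, 5>.
Converting to C: <-2, 5> = 3b1 - b2, so the coordinate vector is <3, -1>.

<3, -1>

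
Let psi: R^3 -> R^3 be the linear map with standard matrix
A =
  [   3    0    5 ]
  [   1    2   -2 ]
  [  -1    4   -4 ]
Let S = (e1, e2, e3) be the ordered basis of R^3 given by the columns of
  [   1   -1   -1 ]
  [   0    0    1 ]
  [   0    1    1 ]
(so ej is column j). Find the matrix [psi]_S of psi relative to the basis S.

Let P have columns e1, ..., e3. Then [psi]_S = P^(-1) A P.
Here det P = -1, so P^(-1) is integer; computing A P first and then P^(-1)(A P) gives [[2, -1, 3], [-2, 0, 2], [1, -3, -1]].

[[2, -1, 3], [-2, 0, 2], [1, -3, -1]]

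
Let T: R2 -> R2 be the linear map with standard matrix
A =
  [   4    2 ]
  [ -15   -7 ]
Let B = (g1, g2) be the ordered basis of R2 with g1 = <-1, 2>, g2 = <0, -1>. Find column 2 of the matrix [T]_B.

Compute T(g2) = A g2 = <-2, 7> in standard coordinates.
Then write this in B-coordinates: solve for y in y_1 g1 + y_2 g2 = <-2, 7>.
This gives y = <2, -3>, which is column 2 of [T]_B.

<2, -3>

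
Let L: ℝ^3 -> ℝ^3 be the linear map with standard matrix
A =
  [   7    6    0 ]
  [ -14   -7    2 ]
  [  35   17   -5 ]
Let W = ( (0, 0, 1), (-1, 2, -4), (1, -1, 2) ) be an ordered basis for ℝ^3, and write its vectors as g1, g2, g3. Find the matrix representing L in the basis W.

With P the matrix whose columns are g1, ..., g3, [L]_W = P^(-1) A P.
Column by column: L(g1) = A g1 = (0, 2, -5); its W-coordinates (-1, 2, 2) give column 1.
Continuing for each basis vector yields [L]_W = [[-1, 3, 2], [2, -3, -2], [2, 2, -1]].

[[-1, 3, 2], [2, -3, -2], [2, 2, -1]]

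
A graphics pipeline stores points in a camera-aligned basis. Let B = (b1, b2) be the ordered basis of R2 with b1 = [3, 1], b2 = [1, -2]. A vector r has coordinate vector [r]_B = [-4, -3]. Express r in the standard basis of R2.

[-15, 2]

r = M [r]_B, where M has columns b1, b2.
Carrying out the matrix-vector product, r = [-15, 2].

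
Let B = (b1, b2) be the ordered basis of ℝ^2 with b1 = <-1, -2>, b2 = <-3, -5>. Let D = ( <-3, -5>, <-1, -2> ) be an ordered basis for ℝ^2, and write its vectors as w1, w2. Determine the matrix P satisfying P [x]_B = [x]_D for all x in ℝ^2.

Let M have columns bj and N have columns wj. Then for every x, N [x]_D = x = M [x]_B, so P = N^(-1) M.
Since det N = 1, N^(-1) has integer entries; multiplying gives P = [[0, 1], [1, 0]].

[[0, 1], [1, 0]]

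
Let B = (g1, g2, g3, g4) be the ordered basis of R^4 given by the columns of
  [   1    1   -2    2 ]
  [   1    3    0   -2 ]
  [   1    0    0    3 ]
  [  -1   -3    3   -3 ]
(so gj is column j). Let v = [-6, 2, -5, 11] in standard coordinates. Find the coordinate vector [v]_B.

[1, -1, 1, -2]

We seek scalars with c_1 g1 + ... + c_4 g4 = v; equivalently solve M c = v where the columns of M are g1, ..., g4.
Solving this 4x4 system gives c = (1, -1, 1, -2).
Check: g1 - g2 + g3 - 2g4 = [-6, 2, -5, 11].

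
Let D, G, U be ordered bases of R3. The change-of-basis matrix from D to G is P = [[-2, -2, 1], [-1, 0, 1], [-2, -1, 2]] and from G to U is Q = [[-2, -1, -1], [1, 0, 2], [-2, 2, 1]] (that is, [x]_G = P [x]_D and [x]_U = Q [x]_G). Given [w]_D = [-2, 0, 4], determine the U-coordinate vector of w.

[-34, 32, 8]

Apply P to get G-coordinates [8, 6, 12], then Q to get U-coordinates.
The result is [w]_U = [-34, 32, 8].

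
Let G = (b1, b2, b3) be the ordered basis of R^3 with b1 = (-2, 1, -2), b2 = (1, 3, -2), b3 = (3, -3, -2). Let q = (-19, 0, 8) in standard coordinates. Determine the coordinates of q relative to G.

(3, -4, -3)

[q]_G is the unique c with M c = q, where M has columns b1, ..., b3.
Gaussian elimination on [M | q] yields c = (3, -4, -3).
Check: 3b1 - 4b2 - 3b3 = (-19, 0, 8).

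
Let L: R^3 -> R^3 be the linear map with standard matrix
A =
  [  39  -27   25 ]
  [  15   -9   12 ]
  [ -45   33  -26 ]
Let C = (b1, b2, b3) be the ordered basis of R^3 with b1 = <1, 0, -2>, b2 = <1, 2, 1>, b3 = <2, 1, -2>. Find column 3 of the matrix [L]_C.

Column 3 of [L]_C is the C-coordinate vector of L(b3).
In standard coordinates L(b3) = A b3 = <1, -3, -5>.
Converting to C: <1, -3, -5> = -2b1 - 3b2 + 3b3, so the coordinate vector is <-2, -3, 3>.

<-2, -3, 3>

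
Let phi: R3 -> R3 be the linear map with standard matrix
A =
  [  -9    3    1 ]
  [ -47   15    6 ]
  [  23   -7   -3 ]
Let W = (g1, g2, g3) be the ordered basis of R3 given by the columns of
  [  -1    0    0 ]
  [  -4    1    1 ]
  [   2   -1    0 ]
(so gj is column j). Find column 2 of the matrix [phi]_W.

<-2, 0, 1>

Compute phi(g2) = A g2 = <2, 9, -4> in standard coordinates.
Then write this in W-coordinates: solve for y in y_1 g1 + ... + y_3 g3 = <2, 9, -4>.
This gives y = <-2, 0, 1>, which is column 2 of [phi]_W.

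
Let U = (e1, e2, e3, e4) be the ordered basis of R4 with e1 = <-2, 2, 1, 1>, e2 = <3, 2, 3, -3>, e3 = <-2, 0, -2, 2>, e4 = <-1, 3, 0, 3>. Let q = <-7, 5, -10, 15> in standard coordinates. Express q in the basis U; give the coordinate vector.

Write q = c_1 e1 + ... + c_4 e4 and solve for the c_i.
Gaussian elimination on [M | q] yields c = (-2, 0, 4, 3).
Check: -2e1 + 0·e2 + 4e3 + 3e4 = <-7, 5, -10, 15>.

<-2, 0, 4, 3>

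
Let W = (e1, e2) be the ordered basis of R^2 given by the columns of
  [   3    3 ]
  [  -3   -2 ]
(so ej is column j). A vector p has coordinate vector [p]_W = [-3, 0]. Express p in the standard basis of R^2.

[-9, 9]

By definition p = -3e1 + 0·e2.
Summing componentwise gives [-9, 9].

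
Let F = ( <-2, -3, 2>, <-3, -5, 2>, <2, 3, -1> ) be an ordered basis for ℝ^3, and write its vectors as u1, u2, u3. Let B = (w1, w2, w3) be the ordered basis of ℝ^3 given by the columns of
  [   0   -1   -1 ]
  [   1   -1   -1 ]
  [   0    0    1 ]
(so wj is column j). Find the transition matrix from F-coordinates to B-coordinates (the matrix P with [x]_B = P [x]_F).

Take x = uj: its F-coordinates are the j-th standard unit vector, so P e_j — column j of P — equals [uj]_B.
u1 = -w1 + 0·w2 + 2w3, giving column 1 = <-1, 0, 2>; repeating for each j gives P = [[-1, -2, 1], [0, 1, -1], [2, 2, -1]].

[[-1, -2, 1], [0, 1, -1], [2, 2, -1]]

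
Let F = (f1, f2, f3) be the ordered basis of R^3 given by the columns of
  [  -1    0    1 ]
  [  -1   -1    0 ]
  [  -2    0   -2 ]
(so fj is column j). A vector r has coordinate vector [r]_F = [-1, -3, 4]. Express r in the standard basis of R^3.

[5, 4, -6]

The coordinates say r = -f1 - 3f2 + 4f3; adding the scaled basis vectors gives [5, 4, -6].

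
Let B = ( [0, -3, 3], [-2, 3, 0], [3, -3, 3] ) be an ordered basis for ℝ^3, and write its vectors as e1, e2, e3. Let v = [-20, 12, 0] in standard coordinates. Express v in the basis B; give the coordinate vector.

[v]_B is the unique c with M c = v, where M has columns e1, ..., e3.
Gaussian elimination on [M | v] yields c = (4, 4, -4).
Check: 4e1 + 4e2 - 4e3 = [-20, 12, 0].

[4, 4, -4]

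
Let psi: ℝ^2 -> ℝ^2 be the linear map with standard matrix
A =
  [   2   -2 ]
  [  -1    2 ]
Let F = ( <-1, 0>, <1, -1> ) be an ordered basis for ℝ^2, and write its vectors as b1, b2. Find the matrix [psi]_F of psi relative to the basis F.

The j-th column of [psi]_F is [psi(bj)]_F.
psi(b1) = A b1 = <-2, 1> = b1 - b2, so column 1 is <1, -1>.
Repeating for b2 and assembling the columns gives [[1, -1], [-1, 3]].

[[1, -1], [-1, 3]]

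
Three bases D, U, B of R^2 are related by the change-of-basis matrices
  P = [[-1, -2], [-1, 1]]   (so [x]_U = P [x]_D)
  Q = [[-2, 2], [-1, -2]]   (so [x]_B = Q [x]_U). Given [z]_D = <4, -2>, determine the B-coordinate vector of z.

Composing the changes, [z]_B = Q P [z]_D.
Q P = [[0, 6], [3, 0]]; applying this to <4, -2> gives <-12, 12>.

<-12, 12>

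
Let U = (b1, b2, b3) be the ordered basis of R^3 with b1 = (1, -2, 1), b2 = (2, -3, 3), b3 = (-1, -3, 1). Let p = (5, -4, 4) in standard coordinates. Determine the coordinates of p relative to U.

(2, 1, -1)

Write p = c_1 b1 + ... + c_3 b3 and solve for the c_i.
Row-reducing the augmented matrix [M | p] gives c = (2, 1, -1).
Check: 2b1 + b2 - b3 = (5, -4, 4).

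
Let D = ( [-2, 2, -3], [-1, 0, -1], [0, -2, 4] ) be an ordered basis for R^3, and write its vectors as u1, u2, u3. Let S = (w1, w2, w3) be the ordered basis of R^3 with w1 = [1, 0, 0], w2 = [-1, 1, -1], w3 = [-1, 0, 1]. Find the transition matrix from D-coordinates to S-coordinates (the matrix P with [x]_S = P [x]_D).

[[-1, -2, 0], [2, 0, -2], [-1, -1, 2]]

Let M have columns uj and N have columns wj. Then for every x, N [x]_S = x = M [x]_D, so P = N^(-1) M.
Since det N = 1, N^(-1) has integer entries; multiplying gives P = [[-1, -2, 0], [2, 0, -2], [-1, -1, 2]].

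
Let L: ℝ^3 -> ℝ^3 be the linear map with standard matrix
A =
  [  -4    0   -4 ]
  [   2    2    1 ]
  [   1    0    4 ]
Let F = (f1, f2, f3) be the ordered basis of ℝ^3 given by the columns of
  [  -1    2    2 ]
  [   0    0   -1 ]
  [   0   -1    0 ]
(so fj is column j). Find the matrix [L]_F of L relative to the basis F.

[[2, 2, 0], [1, 2, -2], [2, -3, -2]]

Let P have columns f1, ..., f3. Then [L]_F = P^(-1) A P.
Here det P = 1, so P^(-1) is integer; computing A P first and then P^(-1)(A P) gives [[2, 2, 0], [1, 2, -2], [2, -3, -2]].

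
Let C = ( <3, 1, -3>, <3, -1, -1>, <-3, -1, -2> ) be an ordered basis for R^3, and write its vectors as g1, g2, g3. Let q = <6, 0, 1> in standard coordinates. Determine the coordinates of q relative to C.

Write q = c_1 g1 + ... + c_3 g3 and solve for the c_i.
Gaussian elimination on [M | q] yields c = (0, 1, -1).
Check: 0·g1 + g2 - g3 = <6, 0, 1>.

<0, 1, -1>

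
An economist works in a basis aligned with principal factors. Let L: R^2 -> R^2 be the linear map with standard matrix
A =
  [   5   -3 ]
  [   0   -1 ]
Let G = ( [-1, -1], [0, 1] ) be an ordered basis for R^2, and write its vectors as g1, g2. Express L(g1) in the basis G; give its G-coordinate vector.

[2, 3]

Column 1 of [L]_G is the G-coordinate vector of L(g1).
In standard coordinates L(g1) = A g1 = [-2, 1].
Converting to G: [-2, 1] = 2g1 + 3g2, so the coordinate vector is [2, 3].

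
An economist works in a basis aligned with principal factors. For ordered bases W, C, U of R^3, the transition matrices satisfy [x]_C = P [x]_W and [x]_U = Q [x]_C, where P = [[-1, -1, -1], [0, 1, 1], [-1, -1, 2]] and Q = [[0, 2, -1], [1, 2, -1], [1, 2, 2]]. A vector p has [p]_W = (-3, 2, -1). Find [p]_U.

(3, 5, 2)

First [p]_C = P [p]_W = (2, 1, -1).
Then [p]_U = Q [p]_C = (3, 5, 2).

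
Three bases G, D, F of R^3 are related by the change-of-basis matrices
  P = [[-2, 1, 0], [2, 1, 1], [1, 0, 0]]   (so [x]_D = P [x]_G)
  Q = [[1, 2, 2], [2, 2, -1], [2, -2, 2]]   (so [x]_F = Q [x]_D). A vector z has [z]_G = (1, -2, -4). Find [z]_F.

Composing the changes, [z]_F = Q P [z]_G.
Q P = [[4, 3, 2], [-1, 4, 2], [-6, 0, -2]]; applying this to (1, -2, -4) gives (-10, -17, 2).

(-10, -17, 2)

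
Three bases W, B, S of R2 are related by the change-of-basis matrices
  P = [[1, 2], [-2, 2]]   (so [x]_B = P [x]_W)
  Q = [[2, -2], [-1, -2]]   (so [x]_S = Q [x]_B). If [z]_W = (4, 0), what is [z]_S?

First [z]_B = P [z]_W = (4, -8).
Then [z]_S = Q [z]_B = (24, 12).

(24, 12)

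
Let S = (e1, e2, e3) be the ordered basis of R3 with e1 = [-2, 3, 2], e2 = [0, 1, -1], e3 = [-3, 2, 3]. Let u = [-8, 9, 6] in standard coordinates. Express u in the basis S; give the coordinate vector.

[u]_S is the unique c with M c = u, where M has columns e1, ..., e3.
Gaussian elimination on [M | u] yields c = (1, 2, 2).
Check: e1 + 2e2 + 2e3 = [-8, 9, 6].

[1, 2, 2]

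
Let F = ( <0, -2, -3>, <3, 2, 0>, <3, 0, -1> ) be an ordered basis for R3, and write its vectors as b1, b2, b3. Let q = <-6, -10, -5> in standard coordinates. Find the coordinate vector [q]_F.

We seek scalars with c_1 b1 + ... + c_3 b3 = q; equivalently solve M c = q where the columns of M are b1, ..., b3.
Row-reducing the augmented matrix [M | q] gives c = (1, -4, 2).
Check: b1 - 4b2 + 2b3 = <-6, -10, -5>.

<1, -4, 2>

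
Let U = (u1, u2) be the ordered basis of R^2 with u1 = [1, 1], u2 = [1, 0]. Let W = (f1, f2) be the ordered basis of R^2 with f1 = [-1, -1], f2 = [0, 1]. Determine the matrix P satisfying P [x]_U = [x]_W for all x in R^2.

Take x = uj: its U-coordinates are the j-th standard unit vector, so P e_j — column j of P — equals [uj]_W.
u1 = -f1 + 0·f2, giving column 1 = [-1, 0]; repeating for each j gives P = [[-1, -1], [0, -1]].

[[-1, -1], [0, -1]]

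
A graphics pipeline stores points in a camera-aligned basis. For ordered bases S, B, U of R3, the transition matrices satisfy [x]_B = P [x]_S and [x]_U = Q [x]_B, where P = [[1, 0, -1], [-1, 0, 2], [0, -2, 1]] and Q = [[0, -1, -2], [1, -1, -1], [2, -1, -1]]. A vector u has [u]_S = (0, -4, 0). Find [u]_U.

Apply P to get B-coordinates (0, 0, 8), then Q to get U-coordinates.
The result is [u]_U = (-16, -8, -8).

(-16, -8, -8)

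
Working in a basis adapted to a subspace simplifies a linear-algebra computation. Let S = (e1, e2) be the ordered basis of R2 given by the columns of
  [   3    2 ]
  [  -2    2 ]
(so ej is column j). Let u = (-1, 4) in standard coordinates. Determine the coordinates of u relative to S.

Write u = c_1 e1 + c_2 e2 and solve for the c_i.
System: 3c_1 + 2c_2 = -1, -2c_1 + 2c_2 = 4; solving gives c_1 = -1, c_2 = 1.
Check: -e1 + e2 = (-1, 4).

(-1, 1)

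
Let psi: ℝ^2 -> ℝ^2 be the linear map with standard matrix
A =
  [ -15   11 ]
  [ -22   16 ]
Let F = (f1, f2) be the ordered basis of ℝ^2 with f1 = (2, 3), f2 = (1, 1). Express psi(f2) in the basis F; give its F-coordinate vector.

(-2, 0)

Column 2 of [psi]_F is the F-coordinate vector of psi(f2).
In standard coordinates psi(f2) = A f2 = (-4, -6).
Converting to F: (-4, -6) = -2f1 + 0·f2, so the coordinate vector is (-2, 0).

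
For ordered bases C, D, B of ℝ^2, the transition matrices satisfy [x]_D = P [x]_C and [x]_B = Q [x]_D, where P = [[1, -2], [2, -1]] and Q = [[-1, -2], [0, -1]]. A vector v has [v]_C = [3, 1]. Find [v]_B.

[-11, -5]

Composing the changes, [v]_B = Q P [v]_C.
Q P = [[-5, 4], [-2, 1]]; applying this to [3, 1] gives [-11, -5].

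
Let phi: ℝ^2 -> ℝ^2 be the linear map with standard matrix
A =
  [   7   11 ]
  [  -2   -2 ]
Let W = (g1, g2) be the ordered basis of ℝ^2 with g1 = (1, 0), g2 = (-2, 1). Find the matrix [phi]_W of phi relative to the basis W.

[[3, 1], [-2, 2]]

The j-th column of [phi]_W is [phi(gj)]_W.
phi(g1) = A g1 = (7, -2) = 3g1 - 2g2, so column 1 is (3, -2).
Repeating for g2 and assembling the columns gives [[3, 1], [-2, 2]].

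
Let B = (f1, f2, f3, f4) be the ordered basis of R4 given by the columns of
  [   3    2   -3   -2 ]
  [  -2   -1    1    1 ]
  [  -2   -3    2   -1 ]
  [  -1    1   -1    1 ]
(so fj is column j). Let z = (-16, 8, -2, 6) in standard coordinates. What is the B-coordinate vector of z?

We seek scalars with c_1 f1 + ... + c_4 f4 = z; equivalently solve M c = z where the columns of M are f1, ..., f4.
Solving this 4x4 system gives c = (-2, 2, 2, 4).
Check: -2f1 + 2f2 + 2f3 + 4f4 = (-16, 8, -2, 6).

(-2, 2, 2, 4)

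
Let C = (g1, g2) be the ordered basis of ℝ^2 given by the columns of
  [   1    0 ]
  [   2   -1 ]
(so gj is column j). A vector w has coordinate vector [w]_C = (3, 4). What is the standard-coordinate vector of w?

(3, 2)

The coordinates say w = 3g1 + 4g2; adding the scaled basis vectors gives (3, 2).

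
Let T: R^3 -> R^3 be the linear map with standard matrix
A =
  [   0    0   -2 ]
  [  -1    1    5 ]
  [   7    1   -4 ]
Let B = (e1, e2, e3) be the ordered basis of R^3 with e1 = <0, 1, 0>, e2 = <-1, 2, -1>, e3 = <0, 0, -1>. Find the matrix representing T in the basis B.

[[1, 2, -1], [0, -2, -2], [-1, 3, -2]]

Let P have columns e1, ..., e3. Then [T]_B = P^(-1) A P.
Here det P = -1, so P^(-1) is integer; computing A P first and then P^(-1)(A P) gives [[1, 2, -1], [0, -2, -2], [-1, 3, -2]].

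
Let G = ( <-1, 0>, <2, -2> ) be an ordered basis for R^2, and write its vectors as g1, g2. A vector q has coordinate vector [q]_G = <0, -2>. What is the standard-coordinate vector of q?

<-4, 4>

By definition q = 0·g1 - 2g2.
Summing componentwise gives <-4, 4>.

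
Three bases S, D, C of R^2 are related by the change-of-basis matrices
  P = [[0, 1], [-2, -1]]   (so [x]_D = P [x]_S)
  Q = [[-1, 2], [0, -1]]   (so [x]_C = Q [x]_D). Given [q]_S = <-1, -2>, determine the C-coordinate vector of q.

<10, -4>

First [q]_D = P [q]_S = <-2, 4>.
Then [q]_C = Q [q]_D = <10, -4>.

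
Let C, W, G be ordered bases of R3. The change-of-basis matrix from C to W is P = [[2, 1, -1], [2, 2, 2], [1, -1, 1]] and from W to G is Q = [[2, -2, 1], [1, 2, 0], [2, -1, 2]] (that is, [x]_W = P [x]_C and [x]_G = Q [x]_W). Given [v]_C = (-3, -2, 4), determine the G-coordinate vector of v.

(-17, -16, -16)

Composing the changes, [v]_G = Q P [v]_C.
Q P = [[1, -3, -5], [6, 5, 3], [4, -2, -2]]; applying this to (-3, -2, 4) gives (-17, -16, -16).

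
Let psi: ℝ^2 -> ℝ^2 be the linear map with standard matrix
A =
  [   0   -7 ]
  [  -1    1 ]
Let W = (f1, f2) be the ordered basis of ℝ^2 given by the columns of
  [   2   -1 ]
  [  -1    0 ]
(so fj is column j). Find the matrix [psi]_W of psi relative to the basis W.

Let P have columns f1, f2. Then [psi]_W = P^(-1) A P.
Here det P = -1, so P^(-1) is integer; computing A P first and then P^(-1)(A P) gives [[3, -1], [-1, -2]].

[[3, -1], [-1, -2]]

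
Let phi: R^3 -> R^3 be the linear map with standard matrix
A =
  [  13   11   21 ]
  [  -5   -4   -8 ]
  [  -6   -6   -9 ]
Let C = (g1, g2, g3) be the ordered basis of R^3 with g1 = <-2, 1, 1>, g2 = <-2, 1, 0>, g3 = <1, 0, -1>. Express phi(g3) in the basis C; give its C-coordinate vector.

Column 3 of [phi]_C is the C-coordinate vector of phi(g3).
In standard coordinates phi(g3) = A g3 = <-8, 3, 3>.
Converting to C: <-8, 3, 3> = g1 + 2g2 - 2g3, so the coordinate vector is <1, 2, -2>.

<1, 2, -2>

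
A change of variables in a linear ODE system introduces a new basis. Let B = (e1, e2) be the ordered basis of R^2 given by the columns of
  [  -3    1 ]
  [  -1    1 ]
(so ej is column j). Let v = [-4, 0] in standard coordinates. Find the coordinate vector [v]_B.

[2, 2]

We seek scalars with c_1 e1 + c_2 e2 = v; equivalently solve M c = v where the columns of M are e1, e2.
System: -3c_1 + c_2 = -4, -c_1 + c_2 = 0; solving gives c_1 = 2, c_2 = 2.
Check: 2e1 + 2e2 = [-4, 0].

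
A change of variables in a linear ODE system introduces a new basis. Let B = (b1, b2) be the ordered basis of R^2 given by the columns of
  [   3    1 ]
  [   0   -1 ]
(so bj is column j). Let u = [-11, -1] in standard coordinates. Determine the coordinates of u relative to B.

[u]_B is the unique c with M c = u, where M has columns b1, b2.
System: 3c_1 + c_2 = -11, 0c_1 - c_2 = -1; solving gives c_1 = -4, c_2 = 1.
Check: -4b1 + b2 = [-11, -1].

[-4, 1]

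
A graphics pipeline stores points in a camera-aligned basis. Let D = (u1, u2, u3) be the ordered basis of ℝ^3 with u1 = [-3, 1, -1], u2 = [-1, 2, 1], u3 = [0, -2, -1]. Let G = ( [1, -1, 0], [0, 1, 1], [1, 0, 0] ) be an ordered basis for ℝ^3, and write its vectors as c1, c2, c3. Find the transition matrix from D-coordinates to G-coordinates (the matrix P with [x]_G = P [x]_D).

[[-2, -1, 1], [-1, 1, -1], [-1, 0, -1]]

Column j of P is [uj]_G, since P maps D-coordinates to G-coordinates.
Expressing u1 in G: u1 = -2c1 - c2 - c3, so column 1 of P is [-2, -1, -1].
Doing the same for each uj gives P = [[-2, -1, 1], [-1, 1, -1], [-1, 0, -1]].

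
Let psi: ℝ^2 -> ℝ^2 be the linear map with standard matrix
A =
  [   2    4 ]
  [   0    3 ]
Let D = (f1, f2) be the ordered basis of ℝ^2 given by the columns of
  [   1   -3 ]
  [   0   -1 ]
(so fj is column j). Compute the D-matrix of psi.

[[2, -1], [0, 3]]

The j-th column of [psi]_D is [psi(fj)]_D.
psi(f1) = A f1 = [2, 0] = 2f1 + 0·f2, so column 1 is [2, 0].
Repeating for f2 and assembling the columns gives [[2, -1], [0, 3]].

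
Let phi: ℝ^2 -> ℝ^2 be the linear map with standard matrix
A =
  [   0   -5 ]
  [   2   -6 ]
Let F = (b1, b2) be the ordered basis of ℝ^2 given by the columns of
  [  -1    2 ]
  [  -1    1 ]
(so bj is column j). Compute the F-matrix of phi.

The j-th column of [phi]_F is [phi(bj)]_F.
phi(b1) = A b1 = (5, 4) = -3b1 + b2, so column 1 is (-3, 1).
Repeating for b2 and assembling the columns gives [[-3, -1], [1, -3]].

[[-3, -1], [1, -3]]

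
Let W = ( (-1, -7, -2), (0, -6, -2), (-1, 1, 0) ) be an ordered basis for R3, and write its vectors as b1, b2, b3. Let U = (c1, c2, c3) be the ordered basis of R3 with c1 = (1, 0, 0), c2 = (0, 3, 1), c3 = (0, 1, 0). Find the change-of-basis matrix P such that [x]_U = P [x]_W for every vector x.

Let M have columns bj and N have columns cj. Then for every x, N [x]_U = x = M [x]_W, so P = N^(-1) M.
Since det N = -1, N^(-1) has integer entries; multiplying gives P = [[-1, 0, -1], [-2, -2, 0], [-1, 0, 1]].

[[-1, 0, -1], [-2, -2, 0], [-1, 0, 1]]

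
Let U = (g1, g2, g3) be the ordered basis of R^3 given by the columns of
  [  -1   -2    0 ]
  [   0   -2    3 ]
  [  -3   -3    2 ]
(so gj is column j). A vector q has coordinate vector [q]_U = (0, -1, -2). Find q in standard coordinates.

(2, -4, -1)

The coordinates say q = 0·g1 - g2 - 2g3; adding the scaled basis vectors gives (2, -4, -1).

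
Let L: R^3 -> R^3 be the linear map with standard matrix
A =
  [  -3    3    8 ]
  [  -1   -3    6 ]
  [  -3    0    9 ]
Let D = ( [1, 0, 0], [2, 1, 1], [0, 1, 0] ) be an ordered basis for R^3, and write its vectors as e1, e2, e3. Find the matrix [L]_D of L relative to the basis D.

[[3, -1, 3], [-3, 3, 0], [2, -2, -3]]

Let P have columns e1, ..., e3. Then [L]_D = P^(-1) A P.
Here det P = -1, so P^(-1) is integer; computing A P first and then P^(-1)(A P) gives [[3, -1, 3], [-3, 3, 0], [2, -2, -3]].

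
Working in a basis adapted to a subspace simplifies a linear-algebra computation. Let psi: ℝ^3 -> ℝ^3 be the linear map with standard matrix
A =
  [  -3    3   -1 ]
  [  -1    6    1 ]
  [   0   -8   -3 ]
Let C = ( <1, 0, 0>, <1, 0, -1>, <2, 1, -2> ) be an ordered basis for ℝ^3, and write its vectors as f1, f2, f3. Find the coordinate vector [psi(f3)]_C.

<-3, -2, 2>

Compute psi(f3) = A f3 = <-1, 2, -2> in standard coordinates.
Then write this in C-coordinates: solve for y in y_1 f1 + ... + y_3 f3 = <-1, 2, -2>.
This gives y = <-3, -2, 2>, which is column 3 of [psi]_C.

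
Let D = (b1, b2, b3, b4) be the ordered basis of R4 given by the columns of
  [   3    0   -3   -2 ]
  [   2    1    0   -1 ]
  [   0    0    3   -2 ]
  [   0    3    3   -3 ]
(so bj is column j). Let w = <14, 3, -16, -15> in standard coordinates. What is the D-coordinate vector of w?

We seek scalars with c_1 b1 + ... + c_4 b4 = w; equivalently solve M c = w where the columns of M are b1, ..., b4.
Gaussian elimination on [M | w] yields c = (2, 1, -4, 2).
Check: 2b1 + b2 - 4b3 + 2b4 = <14, 3, -16, -15>.

<2, 1, -4, 2>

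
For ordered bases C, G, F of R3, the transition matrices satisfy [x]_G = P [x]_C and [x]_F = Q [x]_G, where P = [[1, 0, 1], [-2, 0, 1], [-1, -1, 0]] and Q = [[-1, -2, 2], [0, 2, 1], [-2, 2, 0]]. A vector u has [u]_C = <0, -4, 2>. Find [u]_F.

Composing the changes, [u]_F = Q P [u]_C.
Q P = [[1, -2, -3], [-5, -1, 2], [-6, 0, 0]]; applying this to <0, -4, 2> gives <2, 8, 0>.

<2, 8, 0>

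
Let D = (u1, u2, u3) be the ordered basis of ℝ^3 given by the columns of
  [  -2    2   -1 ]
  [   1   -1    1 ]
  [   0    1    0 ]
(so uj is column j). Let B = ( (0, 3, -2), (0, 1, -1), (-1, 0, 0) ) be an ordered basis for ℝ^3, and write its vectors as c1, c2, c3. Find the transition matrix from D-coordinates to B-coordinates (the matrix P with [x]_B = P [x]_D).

Take x = uj: its D-coordinates are the j-th standard unit vector, so P e_j — column j of P — equals [uj]_B.
u1 = c1 - 2c2 + 2c3, giving column 1 = (1, -2, 2); repeating for each j gives P = [[1, 0, 1], [-2, -1, -2], [2, -2, 1]].

[[1, 0, 1], [-2, -1, -2], [2, -2, 1]]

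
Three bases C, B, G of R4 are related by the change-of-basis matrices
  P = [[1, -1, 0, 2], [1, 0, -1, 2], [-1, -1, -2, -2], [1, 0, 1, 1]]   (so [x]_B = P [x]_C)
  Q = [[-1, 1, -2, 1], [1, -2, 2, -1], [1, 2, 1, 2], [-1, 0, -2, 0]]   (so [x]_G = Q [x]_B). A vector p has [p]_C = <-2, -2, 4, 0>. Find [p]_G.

<4, 2, -12, 8>

First [p]_B = P [p]_C = <0, -6, -4, 2>.
Then [p]_G = Q [p]_B = <4, 2, -12, 8>.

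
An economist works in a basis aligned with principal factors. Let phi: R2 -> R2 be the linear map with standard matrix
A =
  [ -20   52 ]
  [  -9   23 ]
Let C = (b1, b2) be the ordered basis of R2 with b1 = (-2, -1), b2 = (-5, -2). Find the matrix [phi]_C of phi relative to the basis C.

The j-th column of [phi]_C is [phi(bj)]_C.
phi(b1) = A b1 = (-12, -5) = b1 + 2b2, so column 1 is (1, 2).
Repeating for b2 and assembling the columns gives [[1, -3], [2, 2]].

[[1, -3], [2, 2]]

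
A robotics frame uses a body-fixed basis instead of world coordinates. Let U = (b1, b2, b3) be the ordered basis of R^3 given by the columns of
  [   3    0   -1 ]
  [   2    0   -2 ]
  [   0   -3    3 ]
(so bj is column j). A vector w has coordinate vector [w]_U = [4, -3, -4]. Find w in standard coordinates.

[16, 16, -3]

By definition w = 4b1 - 3b2 - 4b3.
Summing componentwise gives [16, 16, -3].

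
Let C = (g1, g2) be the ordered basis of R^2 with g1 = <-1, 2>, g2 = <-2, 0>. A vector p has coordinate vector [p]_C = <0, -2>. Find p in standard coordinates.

By definition p = 0·g1 - 2g2.
Summing componentwise gives <4, 0>.

<4, 0>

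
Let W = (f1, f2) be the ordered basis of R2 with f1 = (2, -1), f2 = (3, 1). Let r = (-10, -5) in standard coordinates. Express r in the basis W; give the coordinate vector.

(1, -4)

Write r = c_1 f1 + c_2 f2 and solve for the c_i.
System: 2c_1 + 3c_2 = -10, -c_1 + c_2 = -5; solving gives c_1 = 1, c_2 = -4.
Check: f1 - 4f2 = (-10, -5).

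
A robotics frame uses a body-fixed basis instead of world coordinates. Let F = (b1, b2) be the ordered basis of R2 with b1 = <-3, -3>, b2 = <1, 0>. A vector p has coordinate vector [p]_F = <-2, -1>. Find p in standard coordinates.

By definition p = -2b1 - b2.
Summing componentwise gives <5, 6>.

<5, 6>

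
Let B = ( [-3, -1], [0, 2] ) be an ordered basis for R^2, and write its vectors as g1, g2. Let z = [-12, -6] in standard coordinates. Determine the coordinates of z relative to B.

[z]_B is the unique c with M c = z, where M has columns g1, g2.
System: -3c_1 + 0c_2 = -12, -c_1 + 2c_2 = -6; solving gives c_1 = 4, c_2 = -1.
Check: 4g1 - g2 = [-12, -6].

[4, -1]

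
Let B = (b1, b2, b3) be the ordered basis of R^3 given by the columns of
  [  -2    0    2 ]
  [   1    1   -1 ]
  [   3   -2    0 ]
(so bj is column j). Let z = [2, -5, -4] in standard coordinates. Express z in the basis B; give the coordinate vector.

[z]_B is the unique c with M c = z, where M has columns b1, ..., b3.
Solving this 3x3 system gives c = (-4, -4, -3).
Check: -4b1 - 4b2 - 3b3 = [2, -5, -4].

[-4, -4, -3]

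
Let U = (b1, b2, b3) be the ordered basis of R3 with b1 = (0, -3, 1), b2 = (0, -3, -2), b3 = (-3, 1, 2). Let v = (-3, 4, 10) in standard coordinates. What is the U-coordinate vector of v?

[v]_U is the unique c with M c = v, where M has columns b1, ..., b3.
Row-reducing the augmented matrix [M | v] gives c = (2, -3, 1).
Check: 2b1 - 3b2 + b3 = (-3, 4, 10).

(2, -3, 1)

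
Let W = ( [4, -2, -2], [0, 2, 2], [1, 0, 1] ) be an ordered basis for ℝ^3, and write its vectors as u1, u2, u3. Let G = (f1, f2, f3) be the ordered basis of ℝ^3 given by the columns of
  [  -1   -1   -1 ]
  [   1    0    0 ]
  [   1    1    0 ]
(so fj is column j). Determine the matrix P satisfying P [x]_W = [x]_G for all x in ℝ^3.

[[-2, 2, 0], [0, 0, 1], [-2, -2, -2]]

Column j of P is [uj]_G, since P maps W-coordinates to G-coordinates.
Expressing u1 in G: u1 = -2f1 + 0·f2 - 2f3, so column 1 of P is [-2, 0, -2].
Doing the same for each uj gives P = [[-2, 2, 0], [0, 0, 1], [-2, -2, -2]].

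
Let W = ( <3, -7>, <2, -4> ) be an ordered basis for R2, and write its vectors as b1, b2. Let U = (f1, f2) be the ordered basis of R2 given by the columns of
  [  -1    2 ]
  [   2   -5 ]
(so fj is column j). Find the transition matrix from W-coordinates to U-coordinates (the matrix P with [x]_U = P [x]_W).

Let M have columns bj and N have columns fj. Then for every x, N [x]_U = x = M [x]_W, so P = N^(-1) M.
Since det N = 1, N^(-1) has integer entries; multiplying gives P = [[-1, -2], [1, 0]].

[[-1, -2], [1, 0]]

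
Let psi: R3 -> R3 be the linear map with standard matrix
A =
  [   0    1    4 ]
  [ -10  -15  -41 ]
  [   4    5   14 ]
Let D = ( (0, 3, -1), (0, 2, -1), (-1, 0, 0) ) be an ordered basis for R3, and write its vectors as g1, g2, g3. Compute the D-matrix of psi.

[[-2, 3, 2], [1, 1, 2], [1, 2, 0]]

The j-th column of [psi]_D is [psi(gj)]_D.
psi(g1) = A g1 = (-1, -4, 1) = -2g1 + g2 + g3, so column 1 is (-2, 1, 1).
Repeating for g2, g3 and assembling the columns gives [[-2, 3, 2], [1, 1, 2], [1, 2, 0]].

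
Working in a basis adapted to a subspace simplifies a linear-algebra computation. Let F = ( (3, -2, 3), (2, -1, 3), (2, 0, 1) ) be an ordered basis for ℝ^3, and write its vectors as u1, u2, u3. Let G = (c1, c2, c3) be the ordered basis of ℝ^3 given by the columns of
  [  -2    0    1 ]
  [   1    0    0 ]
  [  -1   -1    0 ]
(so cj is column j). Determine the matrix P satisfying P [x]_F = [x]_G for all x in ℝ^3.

[[-2, -1, 0], [-1, -2, -1], [-1, 0, 2]]

Column j of P is [uj]_G, since P maps F-coordinates to G-coordinates.
Expressing u1 in G: u1 = -2c1 - c2 - c3, so column 1 of P is (-2, -1, -1).
Doing the same for each uj gives P = [[-2, -1, 0], [-1, -2, -1], [-1, 0, 2]].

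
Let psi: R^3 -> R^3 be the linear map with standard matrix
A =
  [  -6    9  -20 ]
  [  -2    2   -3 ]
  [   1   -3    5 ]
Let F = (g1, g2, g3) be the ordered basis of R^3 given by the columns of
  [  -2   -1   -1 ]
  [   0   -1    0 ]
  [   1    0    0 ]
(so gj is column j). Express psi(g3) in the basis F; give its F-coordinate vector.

Column 3 of [psi]_F is the F-coordinate vector of psi(g3).
In standard coordinates psi(g3) = A g3 = [6, 2, -1].
Converting to F: [6, 2, -1] = -g1 - 2g2 - 2g3, so the coordinate vector is [-1, -2, -2].

[-1, -2, -2]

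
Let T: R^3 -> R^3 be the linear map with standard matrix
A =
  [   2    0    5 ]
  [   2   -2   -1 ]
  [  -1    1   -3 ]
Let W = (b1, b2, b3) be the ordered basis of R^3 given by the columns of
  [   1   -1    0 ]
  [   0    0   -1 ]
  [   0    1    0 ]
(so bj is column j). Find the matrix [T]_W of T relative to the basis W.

[[1, 1, -1], [-1, -2, -1], [-2, 3, -2]]

The j-th column of [T]_W is [T(bj)]_W.
T(b1) = A b1 = <2, 2, -1> = b1 - b2 - 2b3, so column 1 is <1, -1, -2>.
Repeating for b2, b3 and assembling the columns gives [[1, 1, -1], [-1, -2, -1], [-2, 3, -2]].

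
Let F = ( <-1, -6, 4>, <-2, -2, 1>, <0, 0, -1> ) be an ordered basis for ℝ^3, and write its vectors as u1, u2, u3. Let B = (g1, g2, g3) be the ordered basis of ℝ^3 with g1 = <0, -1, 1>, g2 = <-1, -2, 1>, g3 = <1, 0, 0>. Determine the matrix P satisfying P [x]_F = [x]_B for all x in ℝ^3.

[[2, 0, -2], [2, 1, 1], [1, -1, 1]]

Column j of P is [uj]_B, since P maps F-coordinates to B-coordinates.
Expressing u1 in B: u1 = 2g1 + 2g2 + g3, so column 1 of P is <2, 2, 1>.
Doing the same for each uj gives P = [[2, 0, -2], [2, 1, 1], [1, -1, 1]].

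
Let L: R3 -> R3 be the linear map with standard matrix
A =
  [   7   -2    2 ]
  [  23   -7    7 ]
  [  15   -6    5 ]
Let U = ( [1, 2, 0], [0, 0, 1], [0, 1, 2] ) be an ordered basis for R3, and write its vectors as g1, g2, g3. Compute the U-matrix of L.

The j-th column of [L]_U is [L(gj)]_U.
L(g1) = A g1 = [3, 9, 3] = 3g1 - 3g2 + 3g3, so column 1 is [3, -3, 3].
Repeating for g2, g3 and assembling the columns gives [[3, 2, 2], [-3, -1, -2], [3, 3, 3]].

[[3, 2, 2], [-3, -1, -2], [3, 3, 3]]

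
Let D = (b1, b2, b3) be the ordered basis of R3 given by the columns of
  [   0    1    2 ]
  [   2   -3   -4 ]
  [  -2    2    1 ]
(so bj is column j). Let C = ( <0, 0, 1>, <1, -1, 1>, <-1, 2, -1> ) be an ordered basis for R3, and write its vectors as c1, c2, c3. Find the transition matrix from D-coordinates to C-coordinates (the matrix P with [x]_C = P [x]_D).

[[-2, 1, -1], [2, -1, 0], [2, -2, -2]]

Let M have columns bj and N have columns cj. Then for every x, N [x]_C = x = M [x]_D, so P = N^(-1) M.
Since det N = 1, N^(-1) has integer entries; multiplying gives P = [[-2, 1, -1], [2, -1, 0], [2, -2, -2]].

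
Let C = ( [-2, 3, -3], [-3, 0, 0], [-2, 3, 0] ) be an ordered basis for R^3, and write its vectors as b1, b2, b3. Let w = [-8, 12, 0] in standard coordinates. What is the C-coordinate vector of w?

[0, 0, 4]

We seek scalars with c_1 b1 + ... + c_3 b3 = w; equivalently solve M c = w where the columns of M are b1, ..., b3.
Row-reducing the augmented matrix [M | w] gives c = (0, 0, 4).
Check: 0·b1 + 0·b2 + 4b3 = [-8, 12, 0].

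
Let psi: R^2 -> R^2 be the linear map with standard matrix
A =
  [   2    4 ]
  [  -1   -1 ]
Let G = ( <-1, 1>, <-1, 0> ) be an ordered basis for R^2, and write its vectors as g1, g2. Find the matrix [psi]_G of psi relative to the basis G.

Let P have columns g1, g2. Then [psi]_G = P^(-1) A P.
Here det P = 1, so P^(-1) is integer; computing A P first and then P^(-1)(A P) gives [[0, 1], [-2, 1]].

[[0, 1], [-2, 1]]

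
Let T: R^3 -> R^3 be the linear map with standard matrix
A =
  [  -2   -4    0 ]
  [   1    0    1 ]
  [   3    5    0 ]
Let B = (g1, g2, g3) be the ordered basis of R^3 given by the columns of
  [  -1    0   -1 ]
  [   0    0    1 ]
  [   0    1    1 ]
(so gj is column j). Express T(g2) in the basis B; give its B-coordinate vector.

Compute T(g2) = A g2 = (0, 1, 0) in standard coordinates.
Then write this in B-coordinates: solve for y in y_1 g1 + ... + y_3 g3 = (0, 1, 0).
This gives y = (-1, -1, 1), which is column 2 of [T]_B.

(-1, -1, 1)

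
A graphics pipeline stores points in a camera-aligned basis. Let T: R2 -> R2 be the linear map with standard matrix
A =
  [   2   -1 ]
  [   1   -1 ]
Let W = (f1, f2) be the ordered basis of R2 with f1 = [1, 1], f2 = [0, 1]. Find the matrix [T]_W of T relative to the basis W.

[[1, -1], [-1, 0]]

The j-th column of [T]_W is [T(fj)]_W.
T(f1) = A f1 = [1, 0] = f1 - f2, so column 1 is [1, -1].
Repeating for f2 and assembling the columns gives [[1, -1], [-1, 0]].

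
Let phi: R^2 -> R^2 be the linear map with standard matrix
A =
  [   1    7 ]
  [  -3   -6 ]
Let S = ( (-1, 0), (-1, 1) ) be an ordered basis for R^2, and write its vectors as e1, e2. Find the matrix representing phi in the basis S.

[[-2, -3], [3, -3]]

Let P have columns e1, e2. Then [phi]_S = P^(-1) A P.
Here det P = -1, so P^(-1) is integer; computing A P first and then P^(-1)(A P) gives [[-2, -3], [3, -3]].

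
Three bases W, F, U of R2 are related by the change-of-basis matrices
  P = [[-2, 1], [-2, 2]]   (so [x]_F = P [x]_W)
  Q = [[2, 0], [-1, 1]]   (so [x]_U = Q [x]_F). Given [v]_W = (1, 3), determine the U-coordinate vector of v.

Apply P to get F-coordinates (1, 4), then Q to get U-coordinates.
The result is [v]_U = (2, 3).

(2, 3)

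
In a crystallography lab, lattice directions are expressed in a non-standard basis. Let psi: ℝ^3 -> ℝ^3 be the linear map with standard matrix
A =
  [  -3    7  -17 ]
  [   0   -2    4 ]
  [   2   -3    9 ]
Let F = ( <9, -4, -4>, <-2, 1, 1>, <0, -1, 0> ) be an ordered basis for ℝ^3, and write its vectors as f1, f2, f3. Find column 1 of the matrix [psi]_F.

Compute psi(f1) = A f1 = <13, -8, -6> in standard coordinates.
Then write this in F-coordinates: solve for y in y_1 f1 + ... + y_3 f3 = <13, -8, -6>.
This gives y = <1, -2, 2>, which is column 1 of [psi]_F.

<1, -2, 2>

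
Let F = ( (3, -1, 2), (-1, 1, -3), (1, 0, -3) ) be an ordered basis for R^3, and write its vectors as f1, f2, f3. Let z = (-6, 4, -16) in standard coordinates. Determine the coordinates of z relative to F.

(-2, 2, 2)

We seek scalars with c_1 f1 + ... + c_3 f3 = z; equivalently solve M c = z where the columns of M are f1, ..., f3.
Gaussian elimination on [M | z] yields c = (-2, 2, 2).
Check: -2f1 + 2f2 + 2f3 = (-6, 4, -16).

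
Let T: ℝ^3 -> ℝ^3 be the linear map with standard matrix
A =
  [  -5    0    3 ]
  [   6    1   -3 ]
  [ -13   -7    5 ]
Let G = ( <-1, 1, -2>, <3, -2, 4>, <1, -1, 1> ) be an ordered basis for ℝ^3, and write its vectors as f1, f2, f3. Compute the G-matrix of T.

[[3, 3, -1], [0, 1, 0], [2, -3, -3]]

With P the matrix whose columns are f1, ..., f3, [T]_G = P^(-1) A P.
Column by column: T(f1) = A f1 = <-1, 1, -4>; its G-coordinates <3, 0, 2> give column 1.
Continuing for each basis vector yields [T]_G = [[3, 3, -1], [0, 1, 0], [2, -3, -3]].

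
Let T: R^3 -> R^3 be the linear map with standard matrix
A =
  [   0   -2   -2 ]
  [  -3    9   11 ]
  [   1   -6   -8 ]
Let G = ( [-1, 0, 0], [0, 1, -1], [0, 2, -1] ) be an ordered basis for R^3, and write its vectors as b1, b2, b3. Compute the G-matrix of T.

With P the matrix whose columns are b1, ..., b3, [T]_G = P^(-1) A P.
Column by column: T(b1) = A b1 = [0, 3, -1]; its G-coordinates [0, -1, 2] give column 1.
Continuing for each basis vector yields [T]_G = [[0, 0, 2], [-1, -2, 1], [2, 0, 3]].

[[0, 0, 2], [-1, -2, 1], [2, 0, 3]]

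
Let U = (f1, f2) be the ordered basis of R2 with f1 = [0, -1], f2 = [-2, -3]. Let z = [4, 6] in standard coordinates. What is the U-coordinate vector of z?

[0, -2]

Write z = c_1 f1 + c_2 f2 and solve for the c_i.
System: 0c_1 - 2c_2 = 4, -c_1 - 3c_2 = 6; solving gives c_1 = 0, c_2 = -2.
Check: 0·f1 - 2f2 = [4, 6].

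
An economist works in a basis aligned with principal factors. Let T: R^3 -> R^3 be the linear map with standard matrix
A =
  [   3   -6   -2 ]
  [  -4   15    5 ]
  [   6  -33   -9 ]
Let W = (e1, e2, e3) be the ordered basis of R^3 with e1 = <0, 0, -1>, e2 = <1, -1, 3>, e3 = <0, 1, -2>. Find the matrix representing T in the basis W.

With P the matrix whose columns are e1, ..., e3, [T]_W = P^(-1) A P.
Column by column: T(e1) = A e1 = <2, -5, 9>; its W-coordinates <3, 2, -3> give column 1.
Continuing for each basis vector yields [T]_W = [[3, -1, 3], [2, 3, -2], [-3, -1, 3]].

[[3, -1, 3], [2, 3, -2], [-3, -1, 3]]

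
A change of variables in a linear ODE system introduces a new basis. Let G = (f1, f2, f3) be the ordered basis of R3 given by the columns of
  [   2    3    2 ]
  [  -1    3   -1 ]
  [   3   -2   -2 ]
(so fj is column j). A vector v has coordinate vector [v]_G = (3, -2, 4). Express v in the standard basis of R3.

(8, -13, 5)

By definition v = 3f1 - 2f2 + 4f3.
Summing componentwise gives (8, -13, 5).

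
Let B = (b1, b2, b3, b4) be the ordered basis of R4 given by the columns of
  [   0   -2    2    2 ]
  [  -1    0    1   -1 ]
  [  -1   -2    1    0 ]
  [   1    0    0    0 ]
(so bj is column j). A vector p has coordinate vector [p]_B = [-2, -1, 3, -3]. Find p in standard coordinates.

p = M [p]_B, where M has columns b1, ..., b4.
Carrying out the matrix-vector product, p = [2, 8, 7, -2].

[2, 8, 7, -2]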